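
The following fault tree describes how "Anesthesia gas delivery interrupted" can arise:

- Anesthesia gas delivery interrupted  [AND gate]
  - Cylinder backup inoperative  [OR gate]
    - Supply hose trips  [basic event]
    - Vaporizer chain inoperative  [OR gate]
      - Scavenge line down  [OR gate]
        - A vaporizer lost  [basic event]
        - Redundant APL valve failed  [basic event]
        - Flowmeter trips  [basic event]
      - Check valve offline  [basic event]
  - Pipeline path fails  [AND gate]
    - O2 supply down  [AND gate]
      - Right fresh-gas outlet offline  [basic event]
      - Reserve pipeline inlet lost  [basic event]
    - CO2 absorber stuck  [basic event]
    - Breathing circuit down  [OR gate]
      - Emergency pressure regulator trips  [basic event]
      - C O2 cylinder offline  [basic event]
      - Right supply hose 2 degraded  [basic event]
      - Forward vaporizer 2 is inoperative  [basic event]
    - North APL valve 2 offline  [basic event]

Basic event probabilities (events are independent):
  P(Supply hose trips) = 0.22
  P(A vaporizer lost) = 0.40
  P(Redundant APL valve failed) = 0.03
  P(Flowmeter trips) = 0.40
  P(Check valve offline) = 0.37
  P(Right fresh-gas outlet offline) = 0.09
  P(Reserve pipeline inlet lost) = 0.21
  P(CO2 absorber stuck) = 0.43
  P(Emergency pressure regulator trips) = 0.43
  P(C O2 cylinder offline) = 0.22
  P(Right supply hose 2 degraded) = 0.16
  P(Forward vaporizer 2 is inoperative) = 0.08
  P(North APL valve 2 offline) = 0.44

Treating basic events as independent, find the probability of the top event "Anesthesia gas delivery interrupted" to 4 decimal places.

P(Scavenge line down) [OR] = 1 − (1−0.40) × (1−0.03) × (1−0.40) = 0.650800
P(Vaporizer chain inoperative) [OR] = 1 − (1−0.650800) × (1−0.37) = 0.780004
P(Cylinder backup inoperative) [OR] = 1 − (1−0.22) × (1−0.780004) = 0.828403
P(O2 supply down) [AND] = 0.09 × 0.21 = 0.018900
P(Breathing circuit down) [OR] = 1 − (1−0.43) × (1−0.22) × (1−0.16) × (1−0.08) = 0.656413
P(Pipeline path fails) [AND] = 0.018900 × 0.43 × 0.656413 × 0.44 = 0.002347
P(Anesthesia gas delivery interrupted) [AND] = 0.828403 × 0.002347 = 0.001944
Rounded to 4 decimal places: P(Anesthesia gas delivery interrupted) ≈ 0.0019.

0.0019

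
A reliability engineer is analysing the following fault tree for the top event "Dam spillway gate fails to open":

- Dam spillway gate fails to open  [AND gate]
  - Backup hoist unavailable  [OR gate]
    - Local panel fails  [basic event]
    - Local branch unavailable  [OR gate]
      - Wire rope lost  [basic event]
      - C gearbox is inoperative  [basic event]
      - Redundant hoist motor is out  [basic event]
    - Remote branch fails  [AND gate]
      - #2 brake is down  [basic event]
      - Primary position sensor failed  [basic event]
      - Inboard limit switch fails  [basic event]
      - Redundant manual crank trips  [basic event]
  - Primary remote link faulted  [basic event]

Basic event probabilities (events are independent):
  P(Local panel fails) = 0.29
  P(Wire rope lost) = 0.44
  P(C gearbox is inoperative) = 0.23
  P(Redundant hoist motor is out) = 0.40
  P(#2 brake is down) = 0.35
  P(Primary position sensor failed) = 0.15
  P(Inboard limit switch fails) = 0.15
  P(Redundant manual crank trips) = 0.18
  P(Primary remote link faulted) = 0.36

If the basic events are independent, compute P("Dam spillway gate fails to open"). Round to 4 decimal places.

0.2940

P(Local branch unavailable) [OR] = 1 − (1−0.44) × (1−0.23) × (1−0.40) = 0.741280
P(Remote branch fails) [AND] = 0.35 × 0.15 × 0.15 × 0.18 = 0.001418
P(Backup hoist unavailable) [OR] = 1 − (1−0.29) × (1−0.741280) × (1−0.001418) = 0.816569
P(Dam spillway gate fails to open) [AND] = 0.816569 × 0.36 = 0.293965
Rounded to 4 decimal places: P(Dam spillway gate fails to open) ≈ 0.2940.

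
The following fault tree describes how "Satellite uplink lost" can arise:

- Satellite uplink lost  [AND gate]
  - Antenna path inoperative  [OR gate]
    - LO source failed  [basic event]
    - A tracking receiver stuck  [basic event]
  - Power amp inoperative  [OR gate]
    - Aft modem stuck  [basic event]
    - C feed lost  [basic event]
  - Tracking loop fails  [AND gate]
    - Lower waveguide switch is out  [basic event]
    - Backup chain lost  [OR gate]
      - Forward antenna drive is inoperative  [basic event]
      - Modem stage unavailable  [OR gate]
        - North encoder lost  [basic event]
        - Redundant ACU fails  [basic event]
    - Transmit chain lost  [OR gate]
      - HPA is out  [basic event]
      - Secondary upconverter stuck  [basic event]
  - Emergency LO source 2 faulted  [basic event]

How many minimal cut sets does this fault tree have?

24

Antenna path inoperative [OR]: union of children's cut sets → 2 cut set(s).
Power amp inoperative [OR]: union of children's cut sets → 2 cut set(s).
Modem stage unavailable [OR]: union of children's cut sets → 2 cut set(s).
Backup chain lost [OR]: union of children's cut sets → 3 cut set(s).
Transmit chain lost [OR]: union of children's cut sets → 2 cut set(s).
Tracking loop fails [AND]: one cut set from each child combined → 1 × 3 × 2 = 6 cut set(s).
Satellite uplink lost [AND]: one cut set from each child combined → 2 × 2 × 6 × 1 = 24 cut set(s).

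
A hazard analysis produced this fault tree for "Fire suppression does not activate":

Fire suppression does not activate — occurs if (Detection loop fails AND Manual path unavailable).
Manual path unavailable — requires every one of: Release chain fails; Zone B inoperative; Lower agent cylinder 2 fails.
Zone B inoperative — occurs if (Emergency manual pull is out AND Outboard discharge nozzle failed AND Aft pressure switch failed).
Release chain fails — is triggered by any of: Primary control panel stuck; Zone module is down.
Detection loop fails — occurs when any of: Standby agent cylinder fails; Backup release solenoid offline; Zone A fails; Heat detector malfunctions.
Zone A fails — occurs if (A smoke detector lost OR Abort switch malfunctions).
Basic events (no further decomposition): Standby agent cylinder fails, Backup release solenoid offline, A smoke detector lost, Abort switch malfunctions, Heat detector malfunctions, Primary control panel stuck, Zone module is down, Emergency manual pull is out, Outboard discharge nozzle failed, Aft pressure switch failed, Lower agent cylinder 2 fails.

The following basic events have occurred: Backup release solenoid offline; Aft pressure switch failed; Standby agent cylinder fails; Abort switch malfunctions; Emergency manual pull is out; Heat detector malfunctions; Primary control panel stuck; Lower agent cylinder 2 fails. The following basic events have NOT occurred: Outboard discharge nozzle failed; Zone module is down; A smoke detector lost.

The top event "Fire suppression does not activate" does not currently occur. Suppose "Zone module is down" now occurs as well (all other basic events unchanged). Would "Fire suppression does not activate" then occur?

Counterfactual: set "Zone module is down" to occurred.
Zone A fails [OR]: A smoke detector lost=not, Abort switch malfunctions=occurs → at least one input occurs → occurs.
Detection loop fails [OR]: Standby agent cylinder fails=occurs, Backup release solenoid offline=occurs, Zone A fails=occurs, Heat detector malfunctions=occurs → at least one input occurs → occurs.
Release chain fails [OR]: Primary control panel stuck=occurs, Zone module is down=occurs → at least one input occurs → occurs.
Zone B inoperative [AND]: Emergency manual pull is out=occurs, Outboard discharge nozzle failed=not, Aft pressure switch failed=occurs → not all inputs occur → does not occur.
Manual path unavailable [AND]: Release chain fails=occurs, Zone B inoperative=not, Lower agent cylinder 2 fails=occurs → not all inputs occur → does not occur.
Fire suppression does not activate [AND]: Detection loop fails=occurs, Manual path unavailable=not → not all inputs occur → does not occur.

No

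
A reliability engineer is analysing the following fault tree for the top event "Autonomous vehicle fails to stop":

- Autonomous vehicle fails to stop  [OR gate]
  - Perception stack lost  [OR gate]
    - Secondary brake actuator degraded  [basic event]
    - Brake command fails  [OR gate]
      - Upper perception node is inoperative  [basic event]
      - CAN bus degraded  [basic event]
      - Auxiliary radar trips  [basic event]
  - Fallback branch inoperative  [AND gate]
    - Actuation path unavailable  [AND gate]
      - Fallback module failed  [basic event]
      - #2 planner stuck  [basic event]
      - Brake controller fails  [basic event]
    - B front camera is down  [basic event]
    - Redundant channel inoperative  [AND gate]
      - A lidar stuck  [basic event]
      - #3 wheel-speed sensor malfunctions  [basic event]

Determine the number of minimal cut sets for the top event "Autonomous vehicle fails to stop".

Brake command fails [OR]: union of children's cut sets → 3 cut set(s).
Perception stack lost [OR]: union of children's cut sets → 4 cut set(s).
Actuation path unavailable [AND]: one cut set from each child combined → 1 × 1 × 1 = 1 cut set(s).
Redundant channel inoperative [AND]: one cut set from each child combined → 1 × 1 = 1 cut set(s).
Fallback branch inoperative [AND]: one cut set from each child combined → 1 × 1 × 1 = 1 cut set(s).
Autonomous vehicle fails to stop [OR]: union of children's cut sets → 5 cut set(s).
Minimal cut sets: {Secondary brake actuator degraded}; {Upper perception node is inoperative}; {CAN bus degraded}; {Auxiliary radar trips}; {#2 planner stuck, #3 wheel-speed sensor malfunctions, A lidar stuck, B front camera is down, Brake controller fails, Fallback module failed}.

5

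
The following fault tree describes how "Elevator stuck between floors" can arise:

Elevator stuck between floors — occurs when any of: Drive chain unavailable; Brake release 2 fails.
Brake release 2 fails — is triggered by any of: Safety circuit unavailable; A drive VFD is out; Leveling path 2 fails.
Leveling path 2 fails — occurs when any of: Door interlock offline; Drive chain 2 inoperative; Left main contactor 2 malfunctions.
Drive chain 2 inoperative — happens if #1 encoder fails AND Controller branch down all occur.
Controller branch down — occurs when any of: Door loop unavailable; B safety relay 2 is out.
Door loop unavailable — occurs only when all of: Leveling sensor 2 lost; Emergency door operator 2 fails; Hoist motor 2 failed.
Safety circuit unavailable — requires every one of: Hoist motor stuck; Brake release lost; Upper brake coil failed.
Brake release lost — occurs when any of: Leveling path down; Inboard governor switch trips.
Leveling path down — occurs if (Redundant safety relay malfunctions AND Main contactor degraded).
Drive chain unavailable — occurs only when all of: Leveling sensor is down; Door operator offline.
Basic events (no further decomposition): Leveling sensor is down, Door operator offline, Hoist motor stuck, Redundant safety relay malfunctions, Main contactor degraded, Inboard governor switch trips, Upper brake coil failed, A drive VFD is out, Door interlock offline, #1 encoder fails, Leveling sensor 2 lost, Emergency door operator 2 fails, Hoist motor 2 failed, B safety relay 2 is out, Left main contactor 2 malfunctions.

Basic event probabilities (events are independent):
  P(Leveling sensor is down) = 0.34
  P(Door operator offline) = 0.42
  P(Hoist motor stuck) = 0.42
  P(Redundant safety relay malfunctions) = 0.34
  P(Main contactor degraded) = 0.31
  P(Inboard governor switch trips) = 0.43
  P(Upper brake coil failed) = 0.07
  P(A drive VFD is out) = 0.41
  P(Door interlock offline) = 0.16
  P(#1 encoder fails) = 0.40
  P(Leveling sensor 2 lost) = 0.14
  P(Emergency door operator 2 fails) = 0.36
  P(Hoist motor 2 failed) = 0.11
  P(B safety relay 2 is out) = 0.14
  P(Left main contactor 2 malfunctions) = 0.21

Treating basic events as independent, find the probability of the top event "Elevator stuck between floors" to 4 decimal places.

0.6884

P(Drive chain unavailable) [AND] = 0.34 × 0.42 = 0.142800
P(Leveling path down) [AND] = 0.34 × 0.31 = 0.105400
P(Brake release lost) [OR] = 1 − (1−0.105400) × (1−0.43) = 0.490078
P(Safety circuit unavailable) [AND] = 0.42 × 0.490078 × 0.07 = 0.014408
P(Door loop unavailable) [AND] = 0.14 × 0.36 × 0.11 = 0.005544
P(Controller branch down) [OR] = 1 − (1−0.005544) × (1−0.14) = 0.144768
P(Drive chain 2 inoperative) [AND] = 0.40 × 0.144768 = 0.057907
P(Leveling path 2 fails) [OR] = 1 − (1−0.16) × (1−0.057907) × (1−0.21) = 0.374827
P(Brake release 2 fails) [OR] = 1 − (1−0.014408) × (1−0.41) × (1−0.374827) = 0.636462
P(Elevator stuck between floors) [OR] = 1 − (1−0.142800) × (1−0.636462) = 0.688375
Rounded to 4 decimal places: P(Elevator stuck between floors) ≈ 0.6884.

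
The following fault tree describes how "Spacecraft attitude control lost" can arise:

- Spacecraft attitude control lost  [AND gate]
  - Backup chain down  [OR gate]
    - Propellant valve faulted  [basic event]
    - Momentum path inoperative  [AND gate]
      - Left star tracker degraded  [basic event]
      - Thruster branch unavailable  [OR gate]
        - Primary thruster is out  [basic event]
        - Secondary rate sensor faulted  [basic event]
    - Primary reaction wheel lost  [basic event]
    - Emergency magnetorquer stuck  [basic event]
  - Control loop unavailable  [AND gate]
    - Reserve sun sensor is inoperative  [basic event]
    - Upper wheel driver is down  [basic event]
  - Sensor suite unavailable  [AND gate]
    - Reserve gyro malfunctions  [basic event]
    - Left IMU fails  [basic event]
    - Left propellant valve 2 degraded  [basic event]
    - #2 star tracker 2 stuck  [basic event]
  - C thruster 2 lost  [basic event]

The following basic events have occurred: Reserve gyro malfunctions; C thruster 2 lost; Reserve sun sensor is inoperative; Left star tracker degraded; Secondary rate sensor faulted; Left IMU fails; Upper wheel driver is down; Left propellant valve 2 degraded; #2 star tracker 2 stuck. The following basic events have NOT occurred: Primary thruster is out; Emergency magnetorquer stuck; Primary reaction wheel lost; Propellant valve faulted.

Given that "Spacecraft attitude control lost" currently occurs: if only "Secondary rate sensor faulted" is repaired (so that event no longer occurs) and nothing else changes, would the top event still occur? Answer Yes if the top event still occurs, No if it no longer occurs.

No

Counterfactual: set "Secondary rate sensor faulted" to not occurred.
Thruster branch unavailable [OR]: Primary thruster is out=not, Secondary rate sensor faulted=not → no input occurs → does not occur.
Momentum path inoperative [AND]: Left star tracker degraded=occurs, Thruster branch unavailable=not → not all inputs occur → does not occur.
Backup chain down [OR]: Propellant valve faulted=not, Momentum path inoperative=not, Primary reaction wheel lost=not, Emergency magnetorquer stuck=not → no input occurs → does not occur.
Control loop unavailable [AND]: Reserve sun sensor is inoperative=occurs, Upper wheel driver is down=occurs → all inputs occur → occurs.
Sensor suite unavailable [AND]: Reserve gyro malfunctions=occurs, Left IMU fails=occurs, Left propellant valve 2 degraded=occurs, #2 star tracker 2 stuck=occurs → all inputs occur → occurs.
Spacecraft attitude control lost [AND]: Backup chain down=not, Control loop unavailable=occurs, Sensor suite unavailable=occurs, C thruster 2 lost=occurs → not all inputs occur → does not occur.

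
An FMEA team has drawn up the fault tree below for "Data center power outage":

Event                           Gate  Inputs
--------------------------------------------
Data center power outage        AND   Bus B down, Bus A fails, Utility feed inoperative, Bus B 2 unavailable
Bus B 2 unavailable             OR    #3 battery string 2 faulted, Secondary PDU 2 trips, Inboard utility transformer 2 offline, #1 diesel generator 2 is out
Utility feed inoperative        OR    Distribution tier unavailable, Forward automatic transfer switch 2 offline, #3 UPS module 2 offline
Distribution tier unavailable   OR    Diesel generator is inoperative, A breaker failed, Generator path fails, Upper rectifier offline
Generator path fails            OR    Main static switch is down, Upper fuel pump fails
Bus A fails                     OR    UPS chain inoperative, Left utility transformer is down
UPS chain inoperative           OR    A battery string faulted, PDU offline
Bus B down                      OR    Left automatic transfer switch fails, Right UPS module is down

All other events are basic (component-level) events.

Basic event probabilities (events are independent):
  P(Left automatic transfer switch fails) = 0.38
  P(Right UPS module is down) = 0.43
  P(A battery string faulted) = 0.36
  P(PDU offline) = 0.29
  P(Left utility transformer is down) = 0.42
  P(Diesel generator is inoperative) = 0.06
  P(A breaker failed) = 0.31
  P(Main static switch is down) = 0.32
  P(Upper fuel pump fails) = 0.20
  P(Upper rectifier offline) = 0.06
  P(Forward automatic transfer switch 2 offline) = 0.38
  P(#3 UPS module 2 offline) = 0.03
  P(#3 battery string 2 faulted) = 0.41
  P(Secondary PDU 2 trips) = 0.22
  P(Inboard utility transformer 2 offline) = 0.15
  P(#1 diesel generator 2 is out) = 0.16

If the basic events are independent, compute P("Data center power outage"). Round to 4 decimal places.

0.2559

P(Bus B down) [OR] = 1 − (1−0.38) × (1−0.43) = 0.646600
P(UPS chain inoperative) [OR] = 1 − (1−0.36) × (1−0.29) = 0.545600
P(Bus A fails) [OR] = 1 − (1−0.545600) × (1−0.42) = 0.736448
P(Generator path fails) [OR] = 1 − (1−0.32) × (1−0.20) = 0.456000
P(Distribution tier unavailable) [OR] = 1 − (1−0.06) × (1−0.31) × (1−0.456000) × (1−0.06) = 0.668332
P(Utility feed inoperative) [OR] = 1 − (1−0.668332) × (1−0.38) × (1−0.03) = 0.800535
P(Bus B 2 unavailable) [OR] = 1 − (1−0.41) × (1−0.22) × (1−0.15) × (1−0.16) = 0.671417
P(Data center power outage) [AND] = 0.646600 × 0.736448 × 0.800535 × 0.671417 = 0.255947
Rounded to 4 decimal places: P(Data center power outage) ≈ 0.2559.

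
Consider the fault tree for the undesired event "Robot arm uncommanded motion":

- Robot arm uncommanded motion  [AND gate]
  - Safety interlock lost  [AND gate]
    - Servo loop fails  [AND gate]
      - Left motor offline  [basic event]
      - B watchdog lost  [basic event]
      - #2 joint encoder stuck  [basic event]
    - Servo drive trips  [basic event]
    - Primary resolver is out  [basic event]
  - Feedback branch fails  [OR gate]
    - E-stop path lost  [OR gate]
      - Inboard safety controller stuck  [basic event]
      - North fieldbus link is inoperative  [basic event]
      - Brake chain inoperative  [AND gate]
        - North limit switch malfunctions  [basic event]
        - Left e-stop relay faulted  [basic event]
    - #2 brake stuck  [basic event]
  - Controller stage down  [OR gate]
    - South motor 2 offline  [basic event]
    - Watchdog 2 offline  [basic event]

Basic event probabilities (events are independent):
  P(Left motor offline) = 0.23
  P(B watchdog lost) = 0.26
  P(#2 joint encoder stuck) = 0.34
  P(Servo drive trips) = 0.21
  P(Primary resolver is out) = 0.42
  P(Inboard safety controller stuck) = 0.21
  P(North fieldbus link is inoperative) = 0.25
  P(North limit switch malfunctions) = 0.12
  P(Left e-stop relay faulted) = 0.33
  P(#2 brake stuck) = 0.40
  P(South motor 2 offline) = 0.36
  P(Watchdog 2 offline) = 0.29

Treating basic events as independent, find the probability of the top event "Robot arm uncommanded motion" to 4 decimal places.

0.0006

P(Servo loop fails) [AND] = 0.23 × 0.26 × 0.34 = 0.020332
P(Safety interlock lost) [AND] = 0.020332 × 0.21 × 0.42 = 0.001793
P(Brake chain inoperative) [AND] = 0.12 × 0.33 = 0.039600
P(E-stop path lost) [OR] = 1 − (1−0.21) × (1−0.25) × (1−0.039600) = 0.430963
P(Feedback branch fails) [OR] = 1 − (1−0.430963) × (1−0.40) = 0.658578
P(Controller stage down) [OR] = 1 − (1−0.36) × (1−0.29) = 0.545600
P(Robot arm uncommanded motion) [AND] = 0.001793 × 0.658578 × 0.545600 = 0.000644
Rounded to 4 decimal places: P(Robot arm uncommanded motion) ≈ 0.0006.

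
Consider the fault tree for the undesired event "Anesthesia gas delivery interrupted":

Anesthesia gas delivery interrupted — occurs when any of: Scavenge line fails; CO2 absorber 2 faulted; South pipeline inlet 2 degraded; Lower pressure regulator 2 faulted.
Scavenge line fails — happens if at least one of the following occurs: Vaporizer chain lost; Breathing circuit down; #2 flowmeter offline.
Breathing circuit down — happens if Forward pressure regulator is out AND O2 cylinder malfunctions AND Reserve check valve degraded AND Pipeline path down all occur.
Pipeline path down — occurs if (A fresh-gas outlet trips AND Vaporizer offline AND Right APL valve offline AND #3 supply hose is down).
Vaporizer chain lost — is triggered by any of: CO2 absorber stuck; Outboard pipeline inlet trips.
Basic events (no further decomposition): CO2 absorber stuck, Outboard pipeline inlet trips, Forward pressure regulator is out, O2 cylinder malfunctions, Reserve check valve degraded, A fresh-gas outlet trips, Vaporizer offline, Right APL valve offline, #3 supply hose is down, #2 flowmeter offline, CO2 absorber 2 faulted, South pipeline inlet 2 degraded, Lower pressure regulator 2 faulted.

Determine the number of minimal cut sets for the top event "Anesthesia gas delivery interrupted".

7

Vaporizer chain lost [OR]: union of children's cut sets → 2 cut set(s).
Pipeline path down [AND]: one cut set from each child combined → 1 × 1 × 1 × 1 = 1 cut set(s).
Breathing circuit down [AND]: one cut set from each child combined → 1 × 1 × 1 × 1 = 1 cut set(s).
Scavenge line fails [OR]: union of children's cut sets → 4 cut set(s).
Anesthesia gas delivery interrupted [OR]: union of children's cut sets → 7 cut set(s).
Minimal cut sets: {CO2 absorber stuck}; {Outboard pipeline inlet trips}; {#3 supply hose is down, A fresh-gas outlet trips, Forward pressure regulator is out, O2 cylinder malfunctions, Reserve check valve degraded, Right APL valve offline, Vaporizer offline}; {#2 flowmeter offline}; {CO2 absorber 2 faulted}; {South pipeline inlet 2 degraded}; {Lower pressure regulator 2 faulted}.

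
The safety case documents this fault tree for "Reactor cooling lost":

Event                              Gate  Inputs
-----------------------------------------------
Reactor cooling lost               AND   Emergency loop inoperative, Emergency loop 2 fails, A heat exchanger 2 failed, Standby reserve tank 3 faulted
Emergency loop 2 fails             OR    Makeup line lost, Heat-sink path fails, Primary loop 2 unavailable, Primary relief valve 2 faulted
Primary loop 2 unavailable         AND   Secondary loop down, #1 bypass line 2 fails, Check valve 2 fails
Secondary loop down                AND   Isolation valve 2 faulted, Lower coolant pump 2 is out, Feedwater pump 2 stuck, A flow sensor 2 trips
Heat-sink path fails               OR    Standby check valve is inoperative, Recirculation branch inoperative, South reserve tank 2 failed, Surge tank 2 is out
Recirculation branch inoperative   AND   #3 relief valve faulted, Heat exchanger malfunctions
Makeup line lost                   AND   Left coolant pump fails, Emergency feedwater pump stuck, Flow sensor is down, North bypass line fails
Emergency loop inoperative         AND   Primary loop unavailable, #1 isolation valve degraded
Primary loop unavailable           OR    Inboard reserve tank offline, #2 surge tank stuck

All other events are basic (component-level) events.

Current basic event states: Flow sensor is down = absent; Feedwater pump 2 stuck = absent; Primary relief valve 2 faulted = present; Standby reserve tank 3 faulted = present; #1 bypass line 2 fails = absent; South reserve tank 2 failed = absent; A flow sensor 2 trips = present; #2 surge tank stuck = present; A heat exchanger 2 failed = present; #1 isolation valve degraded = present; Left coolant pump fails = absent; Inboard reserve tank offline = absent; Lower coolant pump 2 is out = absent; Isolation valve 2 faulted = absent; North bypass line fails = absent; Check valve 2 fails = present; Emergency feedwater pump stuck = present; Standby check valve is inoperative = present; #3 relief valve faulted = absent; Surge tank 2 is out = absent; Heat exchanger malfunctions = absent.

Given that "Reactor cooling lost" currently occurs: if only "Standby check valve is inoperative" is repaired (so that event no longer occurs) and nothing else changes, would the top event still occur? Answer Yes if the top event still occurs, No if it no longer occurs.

Yes

Counterfactual: set "Standby check valve is inoperative" to not occurred.
Primary loop unavailable [OR]: Inboard reserve tank offline=not, #2 surge tank stuck=occurs → at least one input occurs → occurs.
Emergency loop inoperative [AND]: Primary loop unavailable=occurs, #1 isolation valve degraded=occurs → all inputs occur → occurs.
Makeup line lost [AND]: Left coolant pump fails=not, Emergency feedwater pump stuck=occurs, Flow sensor is down=not, North bypass line fails=not → not all inputs occur → does not occur.
Recirculation branch inoperative [AND]: #3 relief valve faulted=not, Heat exchanger malfunctions=not → not all inputs occur → does not occur.
Heat-sink path fails [OR]: Standby check valve is inoperative=not, Recirculation branch inoperative=not, South reserve tank 2 failed=not, Surge tank 2 is out=not → no input occurs → does not occur.
Secondary loop down [AND]: Isolation valve 2 faulted=not, Lower coolant pump 2 is out=not, Feedwater pump 2 stuck=not, A flow sensor 2 trips=occurs → not all inputs occur → does not occur.
Primary loop 2 unavailable [AND]: Secondary loop down=not, #1 bypass line 2 fails=not, Check valve 2 fails=occurs → not all inputs occur → does not occur.
Emergency loop 2 fails [OR]: Makeup line lost=not, Heat-sink path fails=not, Primary loop 2 unavailable=not, Primary relief valve 2 faulted=occurs → at least one input occurs → occurs.
Reactor cooling lost [AND]: Emergency loop inoperative=occurs, Emergency loop 2 fails=occurs, A heat exchanger 2 failed=occurs, Standby reserve tank 3 faulted=occurs → all inputs occur → occurs.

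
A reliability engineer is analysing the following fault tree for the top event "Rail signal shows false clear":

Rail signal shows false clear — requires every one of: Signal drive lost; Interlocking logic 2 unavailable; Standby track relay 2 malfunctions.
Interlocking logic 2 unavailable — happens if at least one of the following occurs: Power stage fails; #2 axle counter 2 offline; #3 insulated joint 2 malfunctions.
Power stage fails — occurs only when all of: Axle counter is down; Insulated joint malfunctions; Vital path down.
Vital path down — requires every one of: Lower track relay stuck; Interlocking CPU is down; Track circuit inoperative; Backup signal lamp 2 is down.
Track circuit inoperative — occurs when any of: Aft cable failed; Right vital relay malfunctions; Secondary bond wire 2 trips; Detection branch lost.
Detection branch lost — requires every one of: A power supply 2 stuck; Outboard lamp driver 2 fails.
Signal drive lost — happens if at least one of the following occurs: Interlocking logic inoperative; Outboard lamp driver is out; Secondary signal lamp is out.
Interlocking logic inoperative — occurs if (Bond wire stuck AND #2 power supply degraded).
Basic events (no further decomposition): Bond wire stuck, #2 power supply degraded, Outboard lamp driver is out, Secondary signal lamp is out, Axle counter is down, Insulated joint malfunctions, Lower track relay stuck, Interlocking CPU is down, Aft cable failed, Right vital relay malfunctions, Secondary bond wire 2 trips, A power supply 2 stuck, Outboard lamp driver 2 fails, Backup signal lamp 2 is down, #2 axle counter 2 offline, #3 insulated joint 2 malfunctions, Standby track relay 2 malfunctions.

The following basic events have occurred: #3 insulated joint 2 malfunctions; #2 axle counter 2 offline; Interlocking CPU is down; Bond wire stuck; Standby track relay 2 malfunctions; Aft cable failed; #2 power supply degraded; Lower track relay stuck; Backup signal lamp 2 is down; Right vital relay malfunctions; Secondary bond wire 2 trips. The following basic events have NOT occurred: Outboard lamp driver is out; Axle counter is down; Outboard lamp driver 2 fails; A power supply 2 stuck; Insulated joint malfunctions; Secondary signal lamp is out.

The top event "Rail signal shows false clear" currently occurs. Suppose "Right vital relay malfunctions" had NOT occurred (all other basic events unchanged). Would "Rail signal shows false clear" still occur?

Yes

Counterfactual: set "Right vital relay malfunctions" to not occurred.
Interlocking logic inoperative [AND]: Bond wire stuck=occurs, #2 power supply degraded=occurs → all inputs occur → occurs.
Signal drive lost [OR]: Interlocking logic inoperative=occurs, Outboard lamp driver is out=not, Secondary signal lamp is out=not → at least one input occurs → occurs.
Detection branch lost [AND]: A power supply 2 stuck=not, Outboard lamp driver 2 fails=not → not all inputs occur → does not occur.
Track circuit inoperative [OR]: Aft cable failed=occurs, Right vital relay malfunctions=not, Secondary bond wire 2 trips=occurs, Detection branch lost=not → at least one input occurs → occurs.
Vital path down [AND]: Lower track relay stuck=occurs, Interlocking CPU is down=occurs, Track circuit inoperative=occurs, Backup signal lamp 2 is down=occurs → all inputs occur → occurs.
Power stage fails [AND]: Axle counter is down=not, Insulated joint malfunctions=not, Vital path down=occurs → not all inputs occur → does not occur.
Interlocking logic 2 unavailable [OR]: Power stage fails=not, #2 axle counter 2 offline=occurs, #3 insulated joint 2 malfunctions=occurs → at least one input occurs → occurs.
Rail signal shows false clear [AND]: Signal drive lost=occurs, Interlocking logic 2 unavailable=occurs, Standby track relay 2 malfunctions=occurs → all inputs occur → occurs.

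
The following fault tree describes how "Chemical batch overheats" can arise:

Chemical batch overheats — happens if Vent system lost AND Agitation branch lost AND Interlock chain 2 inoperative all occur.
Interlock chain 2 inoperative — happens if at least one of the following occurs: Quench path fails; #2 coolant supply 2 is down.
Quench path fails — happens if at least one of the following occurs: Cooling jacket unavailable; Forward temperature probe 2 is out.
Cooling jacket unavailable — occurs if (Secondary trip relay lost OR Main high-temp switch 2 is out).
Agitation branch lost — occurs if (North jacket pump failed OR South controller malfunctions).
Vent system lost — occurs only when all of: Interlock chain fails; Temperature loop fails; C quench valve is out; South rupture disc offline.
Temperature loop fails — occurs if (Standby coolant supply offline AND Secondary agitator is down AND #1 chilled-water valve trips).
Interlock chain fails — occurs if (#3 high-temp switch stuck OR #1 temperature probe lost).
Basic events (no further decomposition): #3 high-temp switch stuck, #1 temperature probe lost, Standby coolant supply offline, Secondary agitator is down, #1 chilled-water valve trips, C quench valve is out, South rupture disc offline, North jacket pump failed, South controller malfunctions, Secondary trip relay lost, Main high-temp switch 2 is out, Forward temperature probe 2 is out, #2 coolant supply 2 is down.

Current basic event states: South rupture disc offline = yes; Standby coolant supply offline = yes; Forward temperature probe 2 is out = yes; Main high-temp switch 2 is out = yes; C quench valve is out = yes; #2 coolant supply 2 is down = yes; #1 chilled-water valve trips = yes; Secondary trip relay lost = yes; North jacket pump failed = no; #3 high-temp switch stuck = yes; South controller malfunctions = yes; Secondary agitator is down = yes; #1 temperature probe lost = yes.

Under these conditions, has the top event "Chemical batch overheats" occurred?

Yes

Interlock chain fails [OR]: #3 high-temp switch stuck=occurs, #1 temperature probe lost=occurs → at least one input occurs → occurs.
Temperature loop fails [AND]: Standby coolant supply offline=occurs, Secondary agitator is down=occurs, #1 chilled-water valve trips=occurs → all inputs occur → occurs.
Vent system lost [AND]: Interlock chain fails=occurs, Temperature loop fails=occurs, C quench valve is out=occurs, South rupture disc offline=occurs → all inputs occur → occurs.
Agitation branch lost [OR]: North jacket pump failed=not, South controller malfunctions=occurs → at least one input occurs → occurs.
Cooling jacket unavailable [OR]: Secondary trip relay lost=occurs, Main high-temp switch 2 is out=occurs → at least one input occurs → occurs.
Quench path fails [OR]: Cooling jacket unavailable=occurs, Forward temperature probe 2 is out=occurs → at least one input occurs → occurs.
Interlock chain 2 inoperative [OR]: Quench path fails=occurs, #2 coolant supply 2 is down=occurs → at least one input occurs → occurs.
Chemical batch overheats [AND]: Vent system lost=occurs, Agitation branch lost=occurs, Interlock chain 2 inoperative=occurs → all inputs occur → occurs.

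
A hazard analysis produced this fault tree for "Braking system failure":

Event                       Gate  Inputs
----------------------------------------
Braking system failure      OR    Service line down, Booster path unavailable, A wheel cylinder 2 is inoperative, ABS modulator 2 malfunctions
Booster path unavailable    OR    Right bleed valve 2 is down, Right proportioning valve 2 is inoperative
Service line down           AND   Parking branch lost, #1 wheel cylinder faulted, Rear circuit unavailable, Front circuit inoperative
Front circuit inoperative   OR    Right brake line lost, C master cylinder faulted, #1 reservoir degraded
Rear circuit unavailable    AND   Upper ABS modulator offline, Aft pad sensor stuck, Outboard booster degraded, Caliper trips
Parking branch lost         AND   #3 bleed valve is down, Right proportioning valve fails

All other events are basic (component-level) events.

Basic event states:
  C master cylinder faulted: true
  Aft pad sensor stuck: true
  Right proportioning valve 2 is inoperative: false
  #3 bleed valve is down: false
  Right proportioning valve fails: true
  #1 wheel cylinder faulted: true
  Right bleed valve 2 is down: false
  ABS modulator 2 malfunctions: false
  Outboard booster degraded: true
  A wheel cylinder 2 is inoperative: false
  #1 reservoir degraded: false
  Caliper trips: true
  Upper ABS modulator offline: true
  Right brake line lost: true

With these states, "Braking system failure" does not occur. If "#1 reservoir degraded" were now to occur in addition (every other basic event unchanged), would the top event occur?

No

Counterfactual: set "#1 reservoir degraded" to occurred.
Parking branch lost [AND]: #3 bleed valve is down=not, Right proportioning valve fails=occurs → not all inputs occur → does not occur.
Rear circuit unavailable [AND]: Upper ABS modulator offline=occurs, Aft pad sensor stuck=occurs, Outboard booster degraded=occurs, Caliper trips=occurs → all inputs occur → occurs.
Front circuit inoperative [OR]: Right brake line lost=occurs, C master cylinder faulted=occurs, #1 reservoir degraded=occurs → at least one input occurs → occurs.
Service line down [AND]: Parking branch lost=not, #1 wheel cylinder faulted=occurs, Rear circuit unavailable=occurs, Front circuit inoperative=occurs → not all inputs occur → does not occur.
Booster path unavailable [OR]: Right bleed valve 2 is down=not, Right proportioning valve 2 is inoperative=not → no input occurs → does not occur.
Braking system failure [OR]: Service line down=not, Booster path unavailable=not, A wheel cylinder 2 is inoperative=not, ABS modulator 2 malfunctions=not → no input occurs → does not occur.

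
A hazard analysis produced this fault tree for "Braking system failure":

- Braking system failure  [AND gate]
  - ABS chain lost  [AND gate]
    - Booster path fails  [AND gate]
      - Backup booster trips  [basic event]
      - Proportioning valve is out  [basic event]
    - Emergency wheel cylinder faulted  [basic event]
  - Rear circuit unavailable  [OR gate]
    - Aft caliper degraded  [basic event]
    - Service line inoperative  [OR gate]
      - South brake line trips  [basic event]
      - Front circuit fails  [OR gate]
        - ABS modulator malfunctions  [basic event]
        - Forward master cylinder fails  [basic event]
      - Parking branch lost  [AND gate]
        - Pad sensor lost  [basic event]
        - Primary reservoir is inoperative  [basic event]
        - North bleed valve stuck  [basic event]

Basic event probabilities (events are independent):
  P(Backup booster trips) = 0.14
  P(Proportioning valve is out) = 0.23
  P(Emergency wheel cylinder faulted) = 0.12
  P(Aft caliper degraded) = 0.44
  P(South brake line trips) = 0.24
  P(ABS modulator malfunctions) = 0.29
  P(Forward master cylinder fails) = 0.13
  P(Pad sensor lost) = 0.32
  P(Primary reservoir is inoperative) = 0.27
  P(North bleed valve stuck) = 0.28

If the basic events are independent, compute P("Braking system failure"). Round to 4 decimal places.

P(Booster path fails) [AND] = 0.14 × 0.23 = 0.032200
P(ABS chain lost) [AND] = 0.032200 × 0.12 = 0.003864
P(Front circuit fails) [OR] = 1 − (1−0.29) × (1−0.13) = 0.382300
P(Parking branch lost) [AND] = 0.32 × 0.27 × 0.28 = 0.024192
P(Service line inoperative) [OR] = 1 − (1−0.24) × (1−0.382300) × (1−0.024192) = 0.541905
P(Rear circuit unavailable) [OR] = 1 − (1−0.44) × (1−0.541905) = 0.743467
P(Braking system failure) [AND] = 0.003864 × 0.743467 = 0.002873
Rounded to 4 decimal places: P(Braking system failure) ≈ 0.0029.

0.0029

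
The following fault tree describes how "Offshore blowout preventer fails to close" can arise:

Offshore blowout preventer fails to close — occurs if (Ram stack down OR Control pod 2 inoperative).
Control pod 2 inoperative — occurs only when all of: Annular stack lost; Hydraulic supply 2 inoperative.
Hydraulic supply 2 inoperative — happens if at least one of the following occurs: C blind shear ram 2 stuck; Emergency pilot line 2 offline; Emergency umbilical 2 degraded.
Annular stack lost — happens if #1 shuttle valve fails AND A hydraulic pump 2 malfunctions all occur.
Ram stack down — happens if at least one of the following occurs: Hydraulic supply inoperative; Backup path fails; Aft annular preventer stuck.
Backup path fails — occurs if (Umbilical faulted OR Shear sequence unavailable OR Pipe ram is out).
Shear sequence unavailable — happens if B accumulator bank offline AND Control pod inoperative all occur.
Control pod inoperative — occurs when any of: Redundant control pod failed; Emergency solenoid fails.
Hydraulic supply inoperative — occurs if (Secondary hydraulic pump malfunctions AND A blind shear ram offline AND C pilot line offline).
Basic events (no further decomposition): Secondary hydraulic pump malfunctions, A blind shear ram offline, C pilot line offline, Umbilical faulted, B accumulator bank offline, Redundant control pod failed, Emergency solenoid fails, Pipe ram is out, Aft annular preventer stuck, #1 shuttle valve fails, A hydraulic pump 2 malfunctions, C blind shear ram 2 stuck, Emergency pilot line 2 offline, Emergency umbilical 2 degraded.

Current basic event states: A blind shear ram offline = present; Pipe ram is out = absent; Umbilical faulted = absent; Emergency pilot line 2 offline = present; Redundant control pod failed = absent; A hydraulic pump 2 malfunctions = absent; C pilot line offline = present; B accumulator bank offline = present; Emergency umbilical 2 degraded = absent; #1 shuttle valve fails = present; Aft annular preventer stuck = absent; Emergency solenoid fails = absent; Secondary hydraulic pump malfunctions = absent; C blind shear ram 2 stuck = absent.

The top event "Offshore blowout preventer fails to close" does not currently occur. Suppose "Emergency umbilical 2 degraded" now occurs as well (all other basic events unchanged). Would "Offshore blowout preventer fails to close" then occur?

Counterfactual: set "Emergency umbilical 2 degraded" to occurred.
Hydraulic supply inoperative [AND]: Secondary hydraulic pump malfunctions=not, A blind shear ram offline=occurs, C pilot line offline=occurs → not all inputs occur → does not occur.
Control pod inoperative [OR]: Redundant control pod failed=not, Emergency solenoid fails=not → no input occurs → does not occur.
Shear sequence unavailable [AND]: B accumulator bank offline=occurs, Control pod inoperative=not → not all inputs occur → does not occur.
Backup path fails [OR]: Umbilical faulted=not, Shear sequence unavailable=not, Pipe ram is out=not → no input occurs → does not occur.
Ram stack down [OR]: Hydraulic supply inoperative=not, Backup path fails=not, Aft annular preventer stuck=not → no input occurs → does not occur.
Annular stack lost [AND]: #1 shuttle valve fails=occurs, A hydraulic pump 2 malfunctions=not → not all inputs occur → does not occur.
Hydraulic supply 2 inoperative [OR]: C blind shear ram 2 stuck=not, Emergency pilot line 2 offline=occurs, Emergency umbilical 2 degraded=occurs → at least one input occurs → occurs.
Control pod 2 inoperative [AND]: Annular stack lost=not, Hydraulic supply 2 inoperative=occurs → not all inputs occur → does not occur.
Offshore blowout preventer fails to close [OR]: Ram stack down=not, Control pod 2 inoperative=not → no input occurs → does not occur.

No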